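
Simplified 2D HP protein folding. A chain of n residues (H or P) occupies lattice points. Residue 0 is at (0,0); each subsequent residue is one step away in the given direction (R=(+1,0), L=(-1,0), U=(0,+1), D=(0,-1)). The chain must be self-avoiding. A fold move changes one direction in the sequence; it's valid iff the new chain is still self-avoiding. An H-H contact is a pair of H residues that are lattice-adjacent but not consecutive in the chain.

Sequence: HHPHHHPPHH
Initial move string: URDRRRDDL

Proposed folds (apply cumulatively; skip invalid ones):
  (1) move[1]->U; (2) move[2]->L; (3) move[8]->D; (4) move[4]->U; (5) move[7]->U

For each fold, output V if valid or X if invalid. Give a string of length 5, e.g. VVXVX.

Answer: XXVVX

Derivation:
Initial: URDRRRDDL -> [(0, 0), (0, 1), (1, 1), (1, 0), (2, 0), (3, 0), (4, 0), (4, -1), (4, -2), (3, -2)]
Fold 1: move[1]->U => UUDRRRDDL INVALID (collision), skipped
Fold 2: move[2]->L => URLRRRDDL INVALID (collision), skipped
Fold 3: move[8]->D => URDRRRDDD VALID
Fold 4: move[4]->U => URDRURDDD VALID
Fold 5: move[7]->U => URDRURDUD INVALID (collision), skipped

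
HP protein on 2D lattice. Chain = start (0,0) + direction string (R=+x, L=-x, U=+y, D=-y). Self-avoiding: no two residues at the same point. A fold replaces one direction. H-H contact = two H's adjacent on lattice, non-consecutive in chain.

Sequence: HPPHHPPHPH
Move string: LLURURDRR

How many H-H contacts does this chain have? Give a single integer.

Answer: 2

Derivation:
Positions: [(0, 0), (-1, 0), (-2, 0), (-2, 1), (-1, 1), (-1, 2), (0, 2), (0, 1), (1, 1), (2, 1)]
H-H contact: residue 0 @(0,0) - residue 7 @(0, 1)
H-H contact: residue 4 @(-1,1) - residue 7 @(0, 1)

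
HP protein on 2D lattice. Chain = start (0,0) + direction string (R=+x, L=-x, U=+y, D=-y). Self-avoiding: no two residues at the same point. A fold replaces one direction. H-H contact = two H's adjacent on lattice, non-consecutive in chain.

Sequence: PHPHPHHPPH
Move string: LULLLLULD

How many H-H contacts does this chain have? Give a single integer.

Answer: 1

Derivation:
Positions: [(0, 0), (-1, 0), (-1, 1), (-2, 1), (-3, 1), (-4, 1), (-5, 1), (-5, 2), (-6, 2), (-6, 1)]
H-H contact: residue 6 @(-5,1) - residue 9 @(-6, 1)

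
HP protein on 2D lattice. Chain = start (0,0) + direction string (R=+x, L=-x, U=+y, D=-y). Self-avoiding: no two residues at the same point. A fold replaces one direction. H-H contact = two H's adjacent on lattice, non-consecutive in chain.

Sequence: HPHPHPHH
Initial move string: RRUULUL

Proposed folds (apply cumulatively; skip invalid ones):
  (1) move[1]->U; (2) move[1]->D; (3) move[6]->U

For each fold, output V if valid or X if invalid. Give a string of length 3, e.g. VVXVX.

Answer: VXV

Derivation:
Initial: RRUULUL -> [(0, 0), (1, 0), (2, 0), (2, 1), (2, 2), (1, 2), (1, 3), (0, 3)]
Fold 1: move[1]->U => RUUULUL VALID
Fold 2: move[1]->D => RDUULUL INVALID (collision), skipped
Fold 3: move[6]->U => RUUULUU VALID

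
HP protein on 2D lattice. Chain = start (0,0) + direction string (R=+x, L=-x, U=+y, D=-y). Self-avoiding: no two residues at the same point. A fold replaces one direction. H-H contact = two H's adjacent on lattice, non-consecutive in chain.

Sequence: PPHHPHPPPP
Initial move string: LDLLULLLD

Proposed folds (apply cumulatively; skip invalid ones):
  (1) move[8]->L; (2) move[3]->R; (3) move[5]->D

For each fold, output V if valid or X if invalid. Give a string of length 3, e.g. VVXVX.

Answer: VXX

Derivation:
Initial: LDLLULLLD -> [(0, 0), (-1, 0), (-1, -1), (-2, -1), (-3, -1), (-3, 0), (-4, 0), (-5, 0), (-6, 0), (-6, -1)]
Fold 1: move[8]->L => LDLLULLLL VALID
Fold 2: move[3]->R => LDLRULLLL INVALID (collision), skipped
Fold 3: move[5]->D => LDLLUDLLL INVALID (collision), skipped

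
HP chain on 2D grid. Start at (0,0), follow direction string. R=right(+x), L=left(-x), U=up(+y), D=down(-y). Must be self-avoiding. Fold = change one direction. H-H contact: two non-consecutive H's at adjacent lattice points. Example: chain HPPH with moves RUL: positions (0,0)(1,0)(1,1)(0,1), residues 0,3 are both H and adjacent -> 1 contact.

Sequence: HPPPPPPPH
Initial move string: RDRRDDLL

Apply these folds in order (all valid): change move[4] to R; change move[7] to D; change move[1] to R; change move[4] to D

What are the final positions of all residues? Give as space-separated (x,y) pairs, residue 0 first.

Answer: (0,0) (1,0) (2,0) (3,0) (4,0) (4,-1) (4,-2) (3,-2) (3,-3)

Derivation:
Initial moves: RDRRDDLL
Fold: move[4]->R => RDRRRDLL (positions: [(0, 0), (1, 0), (1, -1), (2, -1), (3, -1), (4, -1), (4, -2), (3, -2), (2, -2)])
Fold: move[7]->D => RDRRRDLD (positions: [(0, 0), (1, 0), (1, -1), (2, -1), (3, -1), (4, -1), (4, -2), (3, -2), (3, -3)])
Fold: move[1]->R => RRRRRDLD (positions: [(0, 0), (1, 0), (2, 0), (3, 0), (4, 0), (5, 0), (5, -1), (4, -1), (4, -2)])
Fold: move[4]->D => RRRRDDLD (positions: [(0, 0), (1, 0), (2, 0), (3, 0), (4, 0), (4, -1), (4, -2), (3, -2), (3, -3)])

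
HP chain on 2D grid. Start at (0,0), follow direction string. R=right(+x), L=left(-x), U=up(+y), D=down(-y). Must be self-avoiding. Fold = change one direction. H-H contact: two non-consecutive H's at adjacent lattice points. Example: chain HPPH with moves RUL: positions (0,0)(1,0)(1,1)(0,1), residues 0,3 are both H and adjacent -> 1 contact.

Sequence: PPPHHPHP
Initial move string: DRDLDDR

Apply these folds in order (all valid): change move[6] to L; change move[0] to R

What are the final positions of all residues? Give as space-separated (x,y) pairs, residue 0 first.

Initial moves: DRDLDDR
Fold: move[6]->L => DRDLDDL (positions: [(0, 0), (0, -1), (1, -1), (1, -2), (0, -2), (0, -3), (0, -4), (-1, -4)])
Fold: move[0]->R => RRDLDDL (positions: [(0, 0), (1, 0), (2, 0), (2, -1), (1, -1), (1, -2), (1, -3), (0, -3)])

Answer: (0,0) (1,0) (2,0) (2,-1) (1,-1) (1,-2) (1,-3) (0,-3)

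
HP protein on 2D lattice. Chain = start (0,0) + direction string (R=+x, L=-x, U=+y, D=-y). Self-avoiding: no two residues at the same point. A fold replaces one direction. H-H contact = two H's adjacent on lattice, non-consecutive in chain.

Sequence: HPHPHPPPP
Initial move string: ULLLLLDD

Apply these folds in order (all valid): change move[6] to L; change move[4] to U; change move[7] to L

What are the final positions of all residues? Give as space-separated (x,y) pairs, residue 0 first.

Answer: (0,0) (0,1) (-1,1) (-2,1) (-3,1) (-3,2) (-4,2) (-5,2) (-6,2)

Derivation:
Initial moves: ULLLLLDD
Fold: move[6]->L => ULLLLLLD (positions: [(0, 0), (0, 1), (-1, 1), (-2, 1), (-3, 1), (-4, 1), (-5, 1), (-6, 1), (-6, 0)])
Fold: move[4]->U => ULLLULLD (positions: [(0, 0), (0, 1), (-1, 1), (-2, 1), (-3, 1), (-3, 2), (-4, 2), (-5, 2), (-5, 1)])
Fold: move[7]->L => ULLLULLL (positions: [(0, 0), (0, 1), (-1, 1), (-2, 1), (-3, 1), (-3, 2), (-4, 2), (-5, 2), (-6, 2)])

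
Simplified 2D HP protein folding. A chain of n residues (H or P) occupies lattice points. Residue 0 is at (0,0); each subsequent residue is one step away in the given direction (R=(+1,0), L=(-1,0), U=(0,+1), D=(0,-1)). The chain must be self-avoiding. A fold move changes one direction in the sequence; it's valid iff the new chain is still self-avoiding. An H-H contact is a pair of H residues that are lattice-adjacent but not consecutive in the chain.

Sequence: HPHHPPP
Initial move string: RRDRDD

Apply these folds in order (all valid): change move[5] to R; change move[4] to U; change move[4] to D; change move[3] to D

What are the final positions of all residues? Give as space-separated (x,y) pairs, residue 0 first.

Answer: (0,0) (1,0) (2,0) (2,-1) (2,-2) (2,-3) (3,-3)

Derivation:
Initial moves: RRDRDD
Fold: move[5]->R => RRDRDR (positions: [(0, 0), (1, 0), (2, 0), (2, -1), (3, -1), (3, -2), (4, -2)])
Fold: move[4]->U => RRDRUR (positions: [(0, 0), (1, 0), (2, 0), (2, -1), (3, -1), (3, 0), (4, 0)])
Fold: move[4]->D => RRDRDR (positions: [(0, 0), (1, 0), (2, 0), (2, -1), (3, -1), (3, -2), (4, -2)])
Fold: move[3]->D => RRDDDR (positions: [(0, 0), (1, 0), (2, 0), (2, -1), (2, -2), (2, -3), (3, -3)])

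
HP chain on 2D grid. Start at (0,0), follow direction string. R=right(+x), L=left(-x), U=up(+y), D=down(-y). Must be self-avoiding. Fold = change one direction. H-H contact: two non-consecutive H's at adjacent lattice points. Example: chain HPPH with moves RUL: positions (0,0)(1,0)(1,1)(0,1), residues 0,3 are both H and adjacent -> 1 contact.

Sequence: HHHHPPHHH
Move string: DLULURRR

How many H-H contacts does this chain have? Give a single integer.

Answer: 3

Derivation:
Positions: [(0, 0), (0, -1), (-1, -1), (-1, 0), (-2, 0), (-2, 1), (-1, 1), (0, 1), (1, 1)]
H-H contact: residue 0 @(0,0) - residue 3 @(-1, 0)
H-H contact: residue 0 @(0,0) - residue 7 @(0, 1)
H-H contact: residue 3 @(-1,0) - residue 6 @(-1, 1)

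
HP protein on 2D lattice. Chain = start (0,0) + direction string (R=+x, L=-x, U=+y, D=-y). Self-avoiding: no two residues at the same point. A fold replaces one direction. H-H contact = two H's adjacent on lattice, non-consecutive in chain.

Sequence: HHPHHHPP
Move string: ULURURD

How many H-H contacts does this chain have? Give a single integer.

Answer: 1

Derivation:
Positions: [(0, 0), (0, 1), (-1, 1), (-1, 2), (0, 2), (0, 3), (1, 3), (1, 2)]
H-H contact: residue 1 @(0,1) - residue 4 @(0, 2)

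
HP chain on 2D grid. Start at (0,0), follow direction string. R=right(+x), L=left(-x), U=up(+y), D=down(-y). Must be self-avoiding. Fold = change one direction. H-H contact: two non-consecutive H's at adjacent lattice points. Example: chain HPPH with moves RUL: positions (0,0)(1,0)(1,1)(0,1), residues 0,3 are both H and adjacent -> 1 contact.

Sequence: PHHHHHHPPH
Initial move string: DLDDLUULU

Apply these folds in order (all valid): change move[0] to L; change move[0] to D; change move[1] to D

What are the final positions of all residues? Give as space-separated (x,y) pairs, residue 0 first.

Initial moves: DLDDLUULU
Fold: move[0]->L => LLDDLUULU (positions: [(0, 0), (-1, 0), (-2, 0), (-2, -1), (-2, -2), (-3, -2), (-3, -1), (-3, 0), (-4, 0), (-4, 1)])
Fold: move[0]->D => DLDDLUULU (positions: [(0, 0), (0, -1), (-1, -1), (-1, -2), (-1, -3), (-2, -3), (-2, -2), (-2, -1), (-3, -1), (-3, 0)])
Fold: move[1]->D => DDDDLUULU (positions: [(0, 0), (0, -1), (0, -2), (0, -3), (0, -4), (-1, -4), (-1, -3), (-1, -2), (-2, -2), (-2, -1)])

Answer: (0,0) (0,-1) (0,-2) (0,-3) (0,-4) (-1,-4) (-1,-3) (-1,-2) (-2,-2) (-2,-1)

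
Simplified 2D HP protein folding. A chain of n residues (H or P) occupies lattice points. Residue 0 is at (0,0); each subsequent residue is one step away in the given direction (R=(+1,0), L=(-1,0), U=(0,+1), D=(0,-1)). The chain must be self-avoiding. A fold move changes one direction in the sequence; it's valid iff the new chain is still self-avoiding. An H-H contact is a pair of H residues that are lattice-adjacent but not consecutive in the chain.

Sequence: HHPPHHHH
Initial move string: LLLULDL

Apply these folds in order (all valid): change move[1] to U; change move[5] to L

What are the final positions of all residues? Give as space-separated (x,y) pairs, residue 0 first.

Answer: (0,0) (-1,0) (-1,1) (-2,1) (-2,2) (-3,2) (-4,2) (-5,2)

Derivation:
Initial moves: LLLULDL
Fold: move[1]->U => LULULDL (positions: [(0, 0), (-1, 0), (-1, 1), (-2, 1), (-2, 2), (-3, 2), (-3, 1), (-4, 1)])
Fold: move[5]->L => LULULLL (positions: [(0, 0), (-1, 0), (-1, 1), (-2, 1), (-2, 2), (-3, 2), (-4, 2), (-5, 2)])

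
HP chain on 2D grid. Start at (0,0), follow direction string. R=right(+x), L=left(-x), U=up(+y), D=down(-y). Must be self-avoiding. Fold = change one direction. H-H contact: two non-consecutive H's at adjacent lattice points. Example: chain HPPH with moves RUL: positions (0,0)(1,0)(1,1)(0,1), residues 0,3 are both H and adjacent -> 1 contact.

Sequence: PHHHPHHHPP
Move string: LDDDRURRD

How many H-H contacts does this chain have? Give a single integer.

Positions: [(0, 0), (-1, 0), (-1, -1), (-1, -2), (-1, -3), (0, -3), (0, -2), (1, -2), (2, -2), (2, -3)]
H-H contact: residue 3 @(-1,-2) - residue 6 @(0, -2)

Answer: 1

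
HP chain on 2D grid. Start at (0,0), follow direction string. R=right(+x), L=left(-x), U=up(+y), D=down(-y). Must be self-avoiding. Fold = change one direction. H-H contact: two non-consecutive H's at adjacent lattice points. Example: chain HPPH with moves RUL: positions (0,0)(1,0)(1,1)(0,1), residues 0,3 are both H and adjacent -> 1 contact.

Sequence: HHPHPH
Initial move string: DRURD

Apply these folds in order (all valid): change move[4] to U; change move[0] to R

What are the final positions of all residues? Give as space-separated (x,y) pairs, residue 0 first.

Answer: (0,0) (1,0) (2,0) (2,1) (3,1) (3,2)

Derivation:
Initial moves: DRURD
Fold: move[4]->U => DRURU (positions: [(0, 0), (0, -1), (1, -1), (1, 0), (2, 0), (2, 1)])
Fold: move[0]->R => RRURU (positions: [(0, 0), (1, 0), (2, 0), (2, 1), (3, 1), (3, 2)])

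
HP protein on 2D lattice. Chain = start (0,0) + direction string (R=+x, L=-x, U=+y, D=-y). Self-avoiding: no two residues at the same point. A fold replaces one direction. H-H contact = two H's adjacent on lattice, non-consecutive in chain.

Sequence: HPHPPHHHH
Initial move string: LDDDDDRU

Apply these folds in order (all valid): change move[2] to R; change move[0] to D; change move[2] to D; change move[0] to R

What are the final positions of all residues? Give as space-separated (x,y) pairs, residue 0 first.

Initial moves: LDDDDDRU
Fold: move[2]->R => LDRDDDRU (positions: [(0, 0), (-1, 0), (-1, -1), (0, -1), (0, -2), (0, -3), (0, -4), (1, -4), (1, -3)])
Fold: move[0]->D => DDRDDDRU (positions: [(0, 0), (0, -1), (0, -2), (1, -2), (1, -3), (1, -4), (1, -5), (2, -5), (2, -4)])
Fold: move[2]->D => DDDDDDRU (positions: [(0, 0), (0, -1), (0, -2), (0, -3), (0, -4), (0, -5), (0, -6), (1, -6), (1, -5)])
Fold: move[0]->R => RDDDDDRU (positions: [(0, 0), (1, 0), (1, -1), (1, -2), (1, -3), (1, -4), (1, -5), (2, -5), (2, -4)])

Answer: (0,0) (1,0) (1,-1) (1,-2) (1,-3) (1,-4) (1,-5) (2,-5) (2,-4)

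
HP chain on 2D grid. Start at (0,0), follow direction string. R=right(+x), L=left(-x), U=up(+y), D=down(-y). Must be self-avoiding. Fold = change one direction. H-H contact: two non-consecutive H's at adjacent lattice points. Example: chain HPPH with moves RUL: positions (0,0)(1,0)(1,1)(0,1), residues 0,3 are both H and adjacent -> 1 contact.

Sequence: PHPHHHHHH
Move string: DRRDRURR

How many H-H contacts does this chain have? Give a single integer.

Answer: 1

Derivation:
Positions: [(0, 0), (0, -1), (1, -1), (2, -1), (2, -2), (3, -2), (3, -1), (4, -1), (5, -1)]
H-H contact: residue 3 @(2,-1) - residue 6 @(3, -1)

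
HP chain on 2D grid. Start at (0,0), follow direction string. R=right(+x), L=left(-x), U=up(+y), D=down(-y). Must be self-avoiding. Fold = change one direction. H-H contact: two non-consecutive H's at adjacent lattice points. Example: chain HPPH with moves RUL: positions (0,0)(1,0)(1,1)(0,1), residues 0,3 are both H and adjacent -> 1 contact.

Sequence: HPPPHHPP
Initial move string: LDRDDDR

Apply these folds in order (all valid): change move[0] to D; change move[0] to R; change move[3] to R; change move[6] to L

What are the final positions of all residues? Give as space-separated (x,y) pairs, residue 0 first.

Answer: (0,0) (1,0) (1,-1) (2,-1) (3,-1) (3,-2) (3,-3) (2,-3)

Derivation:
Initial moves: LDRDDDR
Fold: move[0]->D => DDRDDDR (positions: [(0, 0), (0, -1), (0, -2), (1, -2), (1, -3), (1, -4), (1, -5), (2, -5)])
Fold: move[0]->R => RDRDDDR (positions: [(0, 0), (1, 0), (1, -1), (2, -1), (2, -2), (2, -3), (2, -4), (3, -4)])
Fold: move[3]->R => RDRRDDR (positions: [(0, 0), (1, 0), (1, -1), (2, -1), (3, -1), (3, -2), (3, -3), (4, -3)])
Fold: move[6]->L => RDRRDDL (positions: [(0, 0), (1, 0), (1, -1), (2, -1), (3, -1), (3, -2), (3, -3), (2, -3)])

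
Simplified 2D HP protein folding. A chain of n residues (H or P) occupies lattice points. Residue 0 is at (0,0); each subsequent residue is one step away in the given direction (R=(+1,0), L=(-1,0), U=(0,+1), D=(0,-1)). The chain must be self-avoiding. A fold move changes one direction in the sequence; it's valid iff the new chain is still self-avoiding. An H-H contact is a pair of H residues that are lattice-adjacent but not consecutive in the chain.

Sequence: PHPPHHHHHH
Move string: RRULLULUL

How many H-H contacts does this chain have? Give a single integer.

Positions: [(0, 0), (1, 0), (2, 0), (2, 1), (1, 1), (0, 1), (0, 2), (-1, 2), (-1, 3), (-2, 3)]
H-H contact: residue 1 @(1,0) - residue 4 @(1, 1)

Answer: 1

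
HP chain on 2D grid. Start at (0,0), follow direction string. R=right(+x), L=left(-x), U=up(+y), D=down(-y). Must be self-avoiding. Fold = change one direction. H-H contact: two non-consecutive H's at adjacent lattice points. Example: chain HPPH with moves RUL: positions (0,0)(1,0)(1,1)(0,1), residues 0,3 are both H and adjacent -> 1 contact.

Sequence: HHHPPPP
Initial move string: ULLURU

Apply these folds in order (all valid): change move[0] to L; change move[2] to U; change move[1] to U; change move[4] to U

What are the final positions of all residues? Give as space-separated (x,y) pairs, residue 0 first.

Initial moves: ULLURU
Fold: move[0]->L => LLLURU (positions: [(0, 0), (-1, 0), (-2, 0), (-3, 0), (-3, 1), (-2, 1), (-2, 2)])
Fold: move[2]->U => LLUURU (positions: [(0, 0), (-1, 0), (-2, 0), (-2, 1), (-2, 2), (-1, 2), (-1, 3)])
Fold: move[1]->U => LUUURU (positions: [(0, 0), (-1, 0), (-1, 1), (-1, 2), (-1, 3), (0, 3), (0, 4)])
Fold: move[4]->U => LUUUUU (positions: [(0, 0), (-1, 0), (-1, 1), (-1, 2), (-1, 3), (-1, 4), (-1, 5)])

Answer: (0,0) (-1,0) (-1,1) (-1,2) (-1,3) (-1,4) (-1,5)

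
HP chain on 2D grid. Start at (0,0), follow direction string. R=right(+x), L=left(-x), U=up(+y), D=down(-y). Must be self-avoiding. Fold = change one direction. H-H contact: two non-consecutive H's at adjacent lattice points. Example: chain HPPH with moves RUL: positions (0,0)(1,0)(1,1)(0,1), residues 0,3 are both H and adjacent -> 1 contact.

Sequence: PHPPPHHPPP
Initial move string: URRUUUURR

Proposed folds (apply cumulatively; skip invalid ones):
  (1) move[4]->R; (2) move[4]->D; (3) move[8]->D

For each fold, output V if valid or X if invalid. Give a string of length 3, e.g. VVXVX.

Answer: VXV

Derivation:
Initial: URRUUUURR -> [(0, 0), (0, 1), (1, 1), (2, 1), (2, 2), (2, 3), (2, 4), (2, 5), (3, 5), (4, 5)]
Fold 1: move[4]->R => URRURUURR VALID
Fold 2: move[4]->D => URRUDUURR INVALID (collision), skipped
Fold 3: move[8]->D => URRURUURD VALID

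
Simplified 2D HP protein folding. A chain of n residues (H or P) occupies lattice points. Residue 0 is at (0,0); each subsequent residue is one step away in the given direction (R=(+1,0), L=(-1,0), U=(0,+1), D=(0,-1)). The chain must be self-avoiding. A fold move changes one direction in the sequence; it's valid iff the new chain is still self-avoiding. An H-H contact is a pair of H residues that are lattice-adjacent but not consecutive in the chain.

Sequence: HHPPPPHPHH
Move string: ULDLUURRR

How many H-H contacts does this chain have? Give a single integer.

Answer: 1

Derivation:
Positions: [(0, 0), (0, 1), (-1, 1), (-1, 0), (-2, 0), (-2, 1), (-2, 2), (-1, 2), (0, 2), (1, 2)]
H-H contact: residue 1 @(0,1) - residue 8 @(0, 2)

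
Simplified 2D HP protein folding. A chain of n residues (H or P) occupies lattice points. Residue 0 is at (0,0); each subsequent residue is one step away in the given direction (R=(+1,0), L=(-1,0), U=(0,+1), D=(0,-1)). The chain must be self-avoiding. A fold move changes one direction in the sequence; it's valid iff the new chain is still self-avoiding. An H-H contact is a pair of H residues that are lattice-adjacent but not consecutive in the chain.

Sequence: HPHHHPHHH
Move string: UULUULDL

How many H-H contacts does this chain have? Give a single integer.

Answer: 1

Derivation:
Positions: [(0, 0), (0, 1), (0, 2), (-1, 2), (-1, 3), (-1, 4), (-2, 4), (-2, 3), (-3, 3)]
H-H contact: residue 4 @(-1,3) - residue 7 @(-2, 3)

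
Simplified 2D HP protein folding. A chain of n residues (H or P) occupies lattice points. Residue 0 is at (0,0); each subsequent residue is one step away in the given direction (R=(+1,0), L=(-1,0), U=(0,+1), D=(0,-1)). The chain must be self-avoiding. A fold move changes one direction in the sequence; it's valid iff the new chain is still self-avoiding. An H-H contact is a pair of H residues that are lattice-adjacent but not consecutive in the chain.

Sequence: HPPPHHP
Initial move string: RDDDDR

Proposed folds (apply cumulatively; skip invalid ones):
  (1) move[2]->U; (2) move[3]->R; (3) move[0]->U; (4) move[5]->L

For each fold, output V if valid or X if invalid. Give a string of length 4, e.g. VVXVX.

Answer: XVXV

Derivation:
Initial: RDDDDR -> [(0, 0), (1, 0), (1, -1), (1, -2), (1, -3), (1, -4), (2, -4)]
Fold 1: move[2]->U => RDUDDR INVALID (collision), skipped
Fold 2: move[3]->R => RDDRDR VALID
Fold 3: move[0]->U => UDDRDR INVALID (collision), skipped
Fold 4: move[5]->L => RDDRDL VALID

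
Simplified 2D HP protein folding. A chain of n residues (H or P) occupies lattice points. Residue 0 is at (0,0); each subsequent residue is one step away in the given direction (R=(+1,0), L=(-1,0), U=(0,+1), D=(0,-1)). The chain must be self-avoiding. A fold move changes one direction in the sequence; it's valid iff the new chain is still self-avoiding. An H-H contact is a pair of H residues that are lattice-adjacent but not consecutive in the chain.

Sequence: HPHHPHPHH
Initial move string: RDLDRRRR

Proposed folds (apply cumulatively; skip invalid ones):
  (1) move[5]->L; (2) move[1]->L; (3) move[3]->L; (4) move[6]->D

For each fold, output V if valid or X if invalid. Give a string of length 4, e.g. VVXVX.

Answer: XXXV

Derivation:
Initial: RDLDRRRR -> [(0, 0), (1, 0), (1, -1), (0, -1), (0, -2), (1, -2), (2, -2), (3, -2), (4, -2)]
Fold 1: move[5]->L => RDLDRLRR INVALID (collision), skipped
Fold 2: move[1]->L => RLLDRRRR INVALID (collision), skipped
Fold 3: move[3]->L => RDLLRRRR INVALID (collision), skipped
Fold 4: move[6]->D => RDLDRRDR VALID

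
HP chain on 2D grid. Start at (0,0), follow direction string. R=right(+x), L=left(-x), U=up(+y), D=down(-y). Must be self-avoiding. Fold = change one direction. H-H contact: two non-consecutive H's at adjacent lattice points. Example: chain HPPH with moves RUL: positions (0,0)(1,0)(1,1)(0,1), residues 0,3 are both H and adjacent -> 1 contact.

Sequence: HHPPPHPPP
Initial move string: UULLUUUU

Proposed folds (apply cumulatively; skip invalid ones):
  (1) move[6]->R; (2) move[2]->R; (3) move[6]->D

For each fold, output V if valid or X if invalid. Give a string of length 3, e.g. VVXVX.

Answer: VXX

Derivation:
Initial: UULLUUUU -> [(0, 0), (0, 1), (0, 2), (-1, 2), (-2, 2), (-2, 3), (-2, 4), (-2, 5), (-2, 6)]
Fold 1: move[6]->R => UULLUURU VALID
Fold 2: move[2]->R => UURLUURU INVALID (collision), skipped
Fold 3: move[6]->D => UULLUUDU INVALID (collision), skipped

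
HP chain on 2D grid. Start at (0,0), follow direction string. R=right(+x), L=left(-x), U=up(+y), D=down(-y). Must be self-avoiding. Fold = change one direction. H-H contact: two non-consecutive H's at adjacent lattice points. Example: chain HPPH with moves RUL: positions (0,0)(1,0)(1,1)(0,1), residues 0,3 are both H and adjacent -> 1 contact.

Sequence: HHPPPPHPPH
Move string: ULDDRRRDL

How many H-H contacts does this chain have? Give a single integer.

Positions: [(0, 0), (0, 1), (-1, 1), (-1, 0), (-1, -1), (0, -1), (1, -1), (2, -1), (2, -2), (1, -2)]
H-H contact: residue 6 @(1,-1) - residue 9 @(1, -2)

Answer: 1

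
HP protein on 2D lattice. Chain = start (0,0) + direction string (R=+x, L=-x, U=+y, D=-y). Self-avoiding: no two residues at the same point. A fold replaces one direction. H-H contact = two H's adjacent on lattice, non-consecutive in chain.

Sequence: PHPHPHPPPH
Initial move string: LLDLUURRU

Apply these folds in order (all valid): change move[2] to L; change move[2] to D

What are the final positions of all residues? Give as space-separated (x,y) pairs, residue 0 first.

Initial moves: LLDLUURRU
Fold: move[2]->L => LLLLUURRU (positions: [(0, 0), (-1, 0), (-2, 0), (-3, 0), (-4, 0), (-4, 1), (-4, 2), (-3, 2), (-2, 2), (-2, 3)])
Fold: move[2]->D => LLDLUURRU (positions: [(0, 0), (-1, 0), (-2, 0), (-2, -1), (-3, -1), (-3, 0), (-3, 1), (-2, 1), (-1, 1), (-1, 2)])

Answer: (0,0) (-1,0) (-2,0) (-2,-1) (-3,-1) (-3,0) (-3,1) (-2,1) (-1,1) (-1,2)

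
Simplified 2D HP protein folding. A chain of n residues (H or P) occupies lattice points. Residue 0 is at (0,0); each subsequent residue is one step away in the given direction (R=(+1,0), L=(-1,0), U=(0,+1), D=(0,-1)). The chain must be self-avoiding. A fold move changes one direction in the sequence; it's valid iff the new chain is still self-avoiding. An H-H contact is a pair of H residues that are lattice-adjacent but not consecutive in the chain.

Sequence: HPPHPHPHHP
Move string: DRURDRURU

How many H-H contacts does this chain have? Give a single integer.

Answer: 1

Derivation:
Positions: [(0, 0), (0, -1), (1, -1), (1, 0), (2, 0), (2, -1), (3, -1), (3, 0), (4, 0), (4, 1)]
H-H contact: residue 0 @(0,0) - residue 3 @(1, 0)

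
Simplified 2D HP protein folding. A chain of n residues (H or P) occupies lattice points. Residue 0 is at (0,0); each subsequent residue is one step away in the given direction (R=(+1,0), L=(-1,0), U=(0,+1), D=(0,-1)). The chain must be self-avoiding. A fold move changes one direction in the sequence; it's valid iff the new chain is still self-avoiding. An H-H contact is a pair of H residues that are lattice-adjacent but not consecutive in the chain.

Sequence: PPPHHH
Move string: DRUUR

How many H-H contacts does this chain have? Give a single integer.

Positions: [(0, 0), (0, -1), (1, -1), (1, 0), (1, 1), (2, 1)]
No H-H contacts found.

Answer: 0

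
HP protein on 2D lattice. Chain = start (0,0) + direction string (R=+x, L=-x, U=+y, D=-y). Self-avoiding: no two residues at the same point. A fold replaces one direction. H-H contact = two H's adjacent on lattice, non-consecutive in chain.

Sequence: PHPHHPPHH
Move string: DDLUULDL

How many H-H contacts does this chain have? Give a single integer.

Positions: [(0, 0), (0, -1), (0, -2), (-1, -2), (-1, -1), (-1, 0), (-2, 0), (-2, -1), (-3, -1)]
H-H contact: residue 1 @(0,-1) - residue 4 @(-1, -1)
H-H contact: residue 4 @(-1,-1) - residue 7 @(-2, -1)

Answer: 2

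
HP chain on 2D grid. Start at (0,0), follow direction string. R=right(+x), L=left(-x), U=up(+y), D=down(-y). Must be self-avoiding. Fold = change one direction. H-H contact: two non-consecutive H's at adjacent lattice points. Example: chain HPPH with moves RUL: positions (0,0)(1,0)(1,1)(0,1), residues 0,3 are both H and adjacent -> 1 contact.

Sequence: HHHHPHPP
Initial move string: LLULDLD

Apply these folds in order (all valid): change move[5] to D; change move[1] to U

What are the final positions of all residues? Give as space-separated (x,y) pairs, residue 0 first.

Answer: (0,0) (-1,0) (-1,1) (-1,2) (-2,2) (-2,1) (-2,0) (-2,-1)

Derivation:
Initial moves: LLULDLD
Fold: move[5]->D => LLULDDD (positions: [(0, 0), (-1, 0), (-2, 0), (-2, 1), (-3, 1), (-3, 0), (-3, -1), (-3, -2)])
Fold: move[1]->U => LUULDDD (positions: [(0, 0), (-1, 0), (-1, 1), (-1, 2), (-2, 2), (-2, 1), (-2, 0), (-2, -1)])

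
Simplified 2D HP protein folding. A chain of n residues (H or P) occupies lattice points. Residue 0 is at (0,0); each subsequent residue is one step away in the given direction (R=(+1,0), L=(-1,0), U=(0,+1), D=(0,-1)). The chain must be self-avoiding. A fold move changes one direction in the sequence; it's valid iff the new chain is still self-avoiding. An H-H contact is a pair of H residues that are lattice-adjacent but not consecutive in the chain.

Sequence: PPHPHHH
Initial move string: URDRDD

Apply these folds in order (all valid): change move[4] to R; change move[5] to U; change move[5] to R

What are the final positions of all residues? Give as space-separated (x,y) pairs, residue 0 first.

Initial moves: URDRDD
Fold: move[4]->R => URDRRD (positions: [(0, 0), (0, 1), (1, 1), (1, 0), (2, 0), (3, 0), (3, -1)])
Fold: move[5]->U => URDRRU (positions: [(0, 0), (0, 1), (1, 1), (1, 0), (2, 0), (3, 0), (3, 1)])
Fold: move[5]->R => URDRRR (positions: [(0, 0), (0, 1), (1, 1), (1, 0), (2, 0), (3, 0), (4, 0)])

Answer: (0,0) (0,1) (1,1) (1,0) (2,0) (3,0) (4,0)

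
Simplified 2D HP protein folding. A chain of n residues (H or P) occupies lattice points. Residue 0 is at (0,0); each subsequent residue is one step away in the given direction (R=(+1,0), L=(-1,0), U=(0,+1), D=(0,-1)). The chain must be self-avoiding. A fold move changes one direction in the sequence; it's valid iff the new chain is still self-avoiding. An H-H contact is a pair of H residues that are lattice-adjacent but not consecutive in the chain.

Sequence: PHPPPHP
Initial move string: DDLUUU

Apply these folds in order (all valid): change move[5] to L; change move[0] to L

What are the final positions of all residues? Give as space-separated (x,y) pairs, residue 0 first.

Answer: (0,0) (-1,0) (-1,-1) (-2,-1) (-2,0) (-2,1) (-3,1)

Derivation:
Initial moves: DDLUUU
Fold: move[5]->L => DDLUUL (positions: [(0, 0), (0, -1), (0, -2), (-1, -2), (-1, -1), (-1, 0), (-2, 0)])
Fold: move[0]->L => LDLUUL (positions: [(0, 0), (-1, 0), (-1, -1), (-2, -1), (-2, 0), (-2, 1), (-3, 1)])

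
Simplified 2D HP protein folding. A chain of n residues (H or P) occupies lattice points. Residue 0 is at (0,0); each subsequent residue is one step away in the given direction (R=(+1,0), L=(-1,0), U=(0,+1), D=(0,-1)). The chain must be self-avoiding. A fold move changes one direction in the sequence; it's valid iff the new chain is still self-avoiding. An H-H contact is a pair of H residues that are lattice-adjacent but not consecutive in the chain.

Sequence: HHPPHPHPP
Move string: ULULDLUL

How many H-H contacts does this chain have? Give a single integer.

Positions: [(0, 0), (0, 1), (-1, 1), (-1, 2), (-2, 2), (-2, 1), (-3, 1), (-3, 2), (-4, 2)]
No H-H contacts found.

Answer: 0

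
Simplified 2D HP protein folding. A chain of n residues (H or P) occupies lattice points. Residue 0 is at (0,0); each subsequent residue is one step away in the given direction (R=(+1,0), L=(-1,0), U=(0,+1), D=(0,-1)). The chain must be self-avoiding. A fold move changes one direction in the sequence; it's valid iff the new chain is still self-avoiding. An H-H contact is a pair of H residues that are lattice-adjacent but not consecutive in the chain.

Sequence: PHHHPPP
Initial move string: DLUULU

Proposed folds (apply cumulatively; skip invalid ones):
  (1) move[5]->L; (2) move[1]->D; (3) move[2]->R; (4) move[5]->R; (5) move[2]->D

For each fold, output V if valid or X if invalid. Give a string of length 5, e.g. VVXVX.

Initial: DLUULU -> [(0, 0), (0, -1), (-1, -1), (-1, 0), (-1, 1), (-2, 1), (-2, 2)]
Fold 1: move[5]->L => DLUULL VALID
Fold 2: move[1]->D => DDUULL INVALID (collision), skipped
Fold 3: move[2]->R => DLRULL INVALID (collision), skipped
Fold 4: move[5]->R => DLUULR INVALID (collision), skipped
Fold 5: move[2]->D => DLDULL INVALID (collision), skipped

Answer: VXXXX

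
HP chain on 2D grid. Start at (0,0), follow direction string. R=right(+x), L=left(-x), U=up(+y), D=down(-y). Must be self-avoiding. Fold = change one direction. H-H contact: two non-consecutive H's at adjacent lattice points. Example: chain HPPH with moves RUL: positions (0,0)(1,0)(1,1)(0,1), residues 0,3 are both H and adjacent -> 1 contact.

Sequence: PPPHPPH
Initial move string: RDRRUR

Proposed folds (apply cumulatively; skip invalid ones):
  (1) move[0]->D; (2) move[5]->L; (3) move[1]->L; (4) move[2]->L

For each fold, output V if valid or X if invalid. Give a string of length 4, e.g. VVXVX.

Initial: RDRRUR -> [(0, 0), (1, 0), (1, -1), (2, -1), (3, -1), (3, 0), (4, 0)]
Fold 1: move[0]->D => DDRRUR VALID
Fold 2: move[5]->L => DDRRUL VALID
Fold 3: move[1]->L => DLRRUL INVALID (collision), skipped
Fold 4: move[2]->L => DDLRUL INVALID (collision), skipped

Answer: VVXX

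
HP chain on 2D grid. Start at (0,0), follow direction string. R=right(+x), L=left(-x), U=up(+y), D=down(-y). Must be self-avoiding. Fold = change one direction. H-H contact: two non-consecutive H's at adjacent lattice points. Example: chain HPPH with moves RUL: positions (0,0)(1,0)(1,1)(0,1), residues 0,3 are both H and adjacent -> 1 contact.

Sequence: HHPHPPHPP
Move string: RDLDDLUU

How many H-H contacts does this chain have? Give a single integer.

Answer: 1

Derivation:
Positions: [(0, 0), (1, 0), (1, -1), (0, -1), (0, -2), (0, -3), (-1, -3), (-1, -2), (-1, -1)]
H-H contact: residue 0 @(0,0) - residue 3 @(0, -1)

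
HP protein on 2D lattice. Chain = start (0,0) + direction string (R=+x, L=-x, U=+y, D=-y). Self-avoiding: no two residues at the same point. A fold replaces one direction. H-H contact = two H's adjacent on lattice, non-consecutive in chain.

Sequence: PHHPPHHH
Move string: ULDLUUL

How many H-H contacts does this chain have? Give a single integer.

Answer: 1

Derivation:
Positions: [(0, 0), (0, 1), (-1, 1), (-1, 0), (-2, 0), (-2, 1), (-2, 2), (-3, 2)]
H-H contact: residue 2 @(-1,1) - residue 5 @(-2, 1)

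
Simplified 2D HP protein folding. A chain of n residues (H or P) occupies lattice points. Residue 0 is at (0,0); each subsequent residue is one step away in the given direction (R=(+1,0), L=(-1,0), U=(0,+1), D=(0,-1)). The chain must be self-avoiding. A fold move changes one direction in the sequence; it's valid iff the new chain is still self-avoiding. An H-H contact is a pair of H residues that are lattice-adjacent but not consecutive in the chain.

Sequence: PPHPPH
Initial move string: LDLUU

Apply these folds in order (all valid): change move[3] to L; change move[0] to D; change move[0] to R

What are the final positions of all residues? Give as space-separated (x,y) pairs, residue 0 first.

Answer: (0,0) (1,0) (1,-1) (0,-1) (-1,-1) (-1,0)

Derivation:
Initial moves: LDLUU
Fold: move[3]->L => LDLLU (positions: [(0, 0), (-1, 0), (-1, -1), (-2, -1), (-3, -1), (-3, 0)])
Fold: move[0]->D => DDLLU (positions: [(0, 0), (0, -1), (0, -2), (-1, -2), (-2, -2), (-2, -1)])
Fold: move[0]->R => RDLLU (positions: [(0, 0), (1, 0), (1, -1), (0, -1), (-1, -1), (-1, 0)])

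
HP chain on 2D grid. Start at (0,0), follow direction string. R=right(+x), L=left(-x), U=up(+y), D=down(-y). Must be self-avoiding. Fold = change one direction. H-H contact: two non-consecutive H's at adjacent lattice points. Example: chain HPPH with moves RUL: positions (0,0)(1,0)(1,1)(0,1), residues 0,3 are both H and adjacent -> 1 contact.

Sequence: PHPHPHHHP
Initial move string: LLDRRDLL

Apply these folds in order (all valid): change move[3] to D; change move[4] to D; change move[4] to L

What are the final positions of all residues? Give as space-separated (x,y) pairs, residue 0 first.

Answer: (0,0) (-1,0) (-2,0) (-2,-1) (-2,-2) (-3,-2) (-3,-3) (-4,-3) (-5,-3)

Derivation:
Initial moves: LLDRRDLL
Fold: move[3]->D => LLDDRDLL (positions: [(0, 0), (-1, 0), (-2, 0), (-2, -1), (-2, -2), (-1, -2), (-1, -3), (-2, -3), (-3, -3)])
Fold: move[4]->D => LLDDDDLL (positions: [(0, 0), (-1, 0), (-2, 0), (-2, -1), (-2, -2), (-2, -3), (-2, -4), (-3, -4), (-4, -4)])
Fold: move[4]->L => LLDDLDLL (positions: [(0, 0), (-1, 0), (-2, 0), (-2, -1), (-2, -2), (-3, -2), (-3, -3), (-4, -3), (-5, -3)])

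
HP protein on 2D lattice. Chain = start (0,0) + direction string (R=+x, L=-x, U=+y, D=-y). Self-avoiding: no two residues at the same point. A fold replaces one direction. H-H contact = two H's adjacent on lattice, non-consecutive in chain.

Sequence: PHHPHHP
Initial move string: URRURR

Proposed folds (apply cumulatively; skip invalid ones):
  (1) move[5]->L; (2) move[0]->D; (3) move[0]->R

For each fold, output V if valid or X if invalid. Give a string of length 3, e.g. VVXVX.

Answer: XVV

Derivation:
Initial: URRURR -> [(0, 0), (0, 1), (1, 1), (2, 1), (2, 2), (3, 2), (4, 2)]
Fold 1: move[5]->L => URRURL INVALID (collision), skipped
Fold 2: move[0]->D => DRRURR VALID
Fold 3: move[0]->R => RRRURR VALID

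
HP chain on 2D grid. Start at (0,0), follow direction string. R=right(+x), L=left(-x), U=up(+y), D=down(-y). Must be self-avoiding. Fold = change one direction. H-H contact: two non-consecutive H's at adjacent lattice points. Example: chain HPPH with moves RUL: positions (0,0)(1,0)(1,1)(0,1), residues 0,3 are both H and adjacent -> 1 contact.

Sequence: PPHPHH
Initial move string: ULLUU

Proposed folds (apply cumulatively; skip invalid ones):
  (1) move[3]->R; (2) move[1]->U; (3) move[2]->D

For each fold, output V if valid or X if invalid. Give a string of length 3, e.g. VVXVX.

Initial: ULLUU -> [(0, 0), (0, 1), (-1, 1), (-2, 1), (-2, 2), (-2, 3)]
Fold 1: move[3]->R => ULLRU INVALID (collision), skipped
Fold 2: move[1]->U => UULUU VALID
Fold 3: move[2]->D => UUDUU INVALID (collision), skipped

Answer: XVX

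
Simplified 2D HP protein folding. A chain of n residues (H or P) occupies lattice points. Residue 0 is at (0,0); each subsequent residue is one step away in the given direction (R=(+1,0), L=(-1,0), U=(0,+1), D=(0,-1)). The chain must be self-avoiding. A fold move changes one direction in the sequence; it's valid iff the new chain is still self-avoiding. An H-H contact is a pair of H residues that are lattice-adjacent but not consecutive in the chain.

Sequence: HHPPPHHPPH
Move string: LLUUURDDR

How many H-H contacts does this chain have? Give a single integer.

Answer: 1

Derivation:
Positions: [(0, 0), (-1, 0), (-2, 0), (-2, 1), (-2, 2), (-2, 3), (-1, 3), (-1, 2), (-1, 1), (0, 1)]
H-H contact: residue 0 @(0,0) - residue 9 @(0, 1)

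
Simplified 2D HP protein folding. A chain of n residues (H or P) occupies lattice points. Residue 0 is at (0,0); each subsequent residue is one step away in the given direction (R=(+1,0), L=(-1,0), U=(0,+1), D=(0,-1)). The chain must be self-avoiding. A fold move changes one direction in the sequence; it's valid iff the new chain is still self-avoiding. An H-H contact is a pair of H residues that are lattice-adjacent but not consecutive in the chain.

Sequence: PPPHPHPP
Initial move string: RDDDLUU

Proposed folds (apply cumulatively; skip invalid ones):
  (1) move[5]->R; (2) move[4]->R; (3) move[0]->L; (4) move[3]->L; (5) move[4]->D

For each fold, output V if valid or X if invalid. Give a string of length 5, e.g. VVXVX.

Initial: RDDDLUU -> [(0, 0), (1, 0), (1, -1), (1, -2), (1, -3), (0, -3), (0, -2), (0, -1)]
Fold 1: move[5]->R => RDDDLRU INVALID (collision), skipped
Fold 2: move[4]->R => RDDDRUU VALID
Fold 3: move[0]->L => LDDDRUU VALID
Fold 4: move[3]->L => LDDLRUU INVALID (collision), skipped
Fold 5: move[4]->D => LDDDDUU INVALID (collision), skipped

Answer: XVVXX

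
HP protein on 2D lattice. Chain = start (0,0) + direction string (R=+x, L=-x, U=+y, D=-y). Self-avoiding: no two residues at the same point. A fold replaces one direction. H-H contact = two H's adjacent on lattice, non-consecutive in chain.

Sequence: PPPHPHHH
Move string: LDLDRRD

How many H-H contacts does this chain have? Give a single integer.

Answer: 0

Derivation:
Positions: [(0, 0), (-1, 0), (-1, -1), (-2, -1), (-2, -2), (-1, -2), (0, -2), (0, -3)]
No H-H contacts found.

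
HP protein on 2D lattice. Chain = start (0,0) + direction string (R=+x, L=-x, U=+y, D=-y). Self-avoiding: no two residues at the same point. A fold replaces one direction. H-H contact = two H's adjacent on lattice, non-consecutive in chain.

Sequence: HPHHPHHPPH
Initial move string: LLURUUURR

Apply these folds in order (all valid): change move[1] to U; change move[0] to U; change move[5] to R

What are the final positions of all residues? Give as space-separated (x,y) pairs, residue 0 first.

Initial moves: LLURUUURR
Fold: move[1]->U => LUURUUURR (positions: [(0, 0), (-1, 0), (-1, 1), (-1, 2), (0, 2), (0, 3), (0, 4), (0, 5), (1, 5), (2, 5)])
Fold: move[0]->U => UUURUUURR (positions: [(0, 0), (0, 1), (0, 2), (0, 3), (1, 3), (1, 4), (1, 5), (1, 6), (2, 6), (3, 6)])
Fold: move[5]->R => UUURURURR (positions: [(0, 0), (0, 1), (0, 2), (0, 3), (1, 3), (1, 4), (2, 4), (2, 5), (3, 5), (4, 5)])

Answer: (0,0) (0,1) (0,2) (0,3) (1,3) (1,4) (2,4) (2,5) (3,5) (4,5)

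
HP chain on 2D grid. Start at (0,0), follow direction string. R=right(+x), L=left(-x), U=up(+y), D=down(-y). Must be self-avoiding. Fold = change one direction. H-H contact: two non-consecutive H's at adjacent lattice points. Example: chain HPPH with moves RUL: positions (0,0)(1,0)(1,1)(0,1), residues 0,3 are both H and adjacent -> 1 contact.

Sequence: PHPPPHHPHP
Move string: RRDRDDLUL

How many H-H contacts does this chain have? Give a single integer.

Positions: [(0, 0), (1, 0), (2, 0), (2, -1), (3, -1), (3, -2), (3, -3), (2, -3), (2, -2), (1, -2)]
H-H contact: residue 5 @(3,-2) - residue 8 @(2, -2)

Answer: 1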